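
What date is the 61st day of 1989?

1989-03-02

January has 31 days (61 − 31 = 30 remain).
February has 28 days (30 − 28 = 2 remain).
2 into March → March 2.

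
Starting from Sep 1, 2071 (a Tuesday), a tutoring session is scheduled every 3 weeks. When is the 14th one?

The 14th occurrence is 13 intervals after the first: 13 × 21 = 273 days after Sep 1, 2071.
Sep has 30 days — 29 days to the end of Sep leaves 244.
Oct has 31 days (213 left).
Nov has 30 days (183 left).
Dec has 31 days (152 left).
Jan has 31 days (121 left).
Feb has 29 days (92 left).
Mar has 31 days (61 left).
Apr has 30 days (31 left).
31 days into May → May 31, 2072.

May 31, 2072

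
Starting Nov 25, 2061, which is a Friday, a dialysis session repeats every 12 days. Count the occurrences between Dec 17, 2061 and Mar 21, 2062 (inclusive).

8

Occurrences land 12·i days after Nov 25, 2061 for i = 0, 1, 2, …
Dec 17, 2061 is 22 days after the start; 22 ÷ 12 = 1 remainder 10; since the remainder is 10, round up to i = 2. First occurrence in the window: #3 on Dec 19, 2061 (2×12 = 24 days in).
Mar 21, 2062 is 116 days after the start; 116 ÷ 12 = 9 remainder 8. Last occurrence in the window: #10 on Mar 13, 2062.
Occurrences #3 through #10: 8 in total.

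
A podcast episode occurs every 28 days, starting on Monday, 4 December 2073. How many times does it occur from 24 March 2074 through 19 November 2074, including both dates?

Occurrences land 28·i days after 4 December 2073 for i = 0, 1, 2, …
24 March 2074 is 110 days after the start; 110 ÷ 28 = 3 remainder 26; since the remainder is 26, round up to i = 4. First occurrence in the window: #5 on 26 March 2074 (4×28 = 112 days in).
19 November 2074 is 350 days after the start; 350 ÷ 28 = 12 remainder 14. Last occurrence in the window: #13 on 5 November 2074.
Occurrences #5 through #13: 9 in total.

9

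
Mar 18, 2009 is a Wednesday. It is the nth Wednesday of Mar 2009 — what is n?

Day 18 falls in week ⌈18/7⌉ of the month.
Days 1–7 hold the 1st Wednesday, 8–14 the 2nd, 15–21 the 3rd, 22–28 the 4th, 29–31 the 5th.
18 is in the range for the 3rd.

3rd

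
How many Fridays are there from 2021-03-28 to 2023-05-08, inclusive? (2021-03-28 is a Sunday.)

110

2021-03-28 is a Sunday; the first Friday on or after it is 2021-04-02 (5 days later).
From 2021-04-02 to 2023-05-08: 273 + 365 + 128 = 766 days (rest of 2021, 2022, to 2023-05-08 in 2023).
766 ÷ 7 = 109 full weeks with remainder 3, so 109 more Fridays after the first → 110.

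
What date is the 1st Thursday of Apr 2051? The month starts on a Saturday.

Apr 2051 begins on a Saturday, so the first Thursday is Apr 6 (5 days later).

Apr 6, 2051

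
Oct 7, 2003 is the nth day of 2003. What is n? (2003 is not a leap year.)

Days in months before Oct: 31 + 28 + 31 + 30 + 31 + 30 + 31 + 31 + 30 = 273.
Plus 7 days into Oct → day 280.

280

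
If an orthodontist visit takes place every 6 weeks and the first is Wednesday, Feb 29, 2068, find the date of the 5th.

The 5th occurrence is 4 intervals after the first: 4 × 42 = 168 days after Feb 29, 2068.
Feb has 29 days — 0 days to the end of Feb leaves 168.
Mar has 31 days (137 left).
Apr has 30 days (107 left).
May has 31 days (76 left).
Jun has 30 days (46 left).
Jul has 31 days (15 left).
15 days into Aug → Aug 15, 2068.

Aug 15, 2068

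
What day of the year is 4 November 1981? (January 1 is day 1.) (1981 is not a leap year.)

Days in months before November: 31 + 28 + 31 + 30 + 31 + 30 + 31 + 31 + 30 + 31 = 304.
Plus 4 days into November → day 308.

308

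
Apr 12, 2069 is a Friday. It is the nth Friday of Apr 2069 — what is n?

2nd

Day 12 falls in week ⌈12/7⌉ of the month.
Days 1–7 hold the 1st Friday, 8–14 the 2nd, 15–21 the 3rd, 22–28 the 4th, 29–31 the 5th.
12 is in the range for the 2nd.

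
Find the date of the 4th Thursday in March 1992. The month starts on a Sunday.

26 March 1992

March 1992 begins on a Sunday, so the first Thursday is March 5 (4 days later).
The 4th Thursday is 3 weeks later: 5 + 21 = 26.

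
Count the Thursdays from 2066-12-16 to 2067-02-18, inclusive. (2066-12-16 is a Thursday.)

10

2066-12-16 is a Thursday; the first Thursday on or after it is 2066-12-16.
From 2066-12-16 to 2067-02-18: 15 + 31 + 18 = 64 days (rest of December, January, February).
64 ÷ 7 = 9 full weeks with remainder 1, so 9 more Thursdays after the first → 10.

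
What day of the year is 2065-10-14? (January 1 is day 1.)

Days in months before October: 31 + 28 + 31 + 30 + 31 + 30 + 31 + 31 + 30 = 273.
Plus 14 days into October → day 287.

287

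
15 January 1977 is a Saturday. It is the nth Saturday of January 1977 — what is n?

3rd

Day 15 falls in week ⌈15/7⌉ of the month.
Days 1–7 hold the 1st Saturday, 8–14 the 2nd, 15–21 the 3rd, 22–28 the 4th, 29–31 the 5th.
15 is in the range for the 3rd.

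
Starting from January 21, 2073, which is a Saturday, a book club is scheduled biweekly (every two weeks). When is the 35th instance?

May 12, 2074

The 35th occurrence is 34 intervals after the first: 34 × 14 = 476 days after January 21, 2073.
January has 31 days — 10 days to the end of January leaves 466.
From end of January to end of 2073 is 334 days (132 left).
January has 31 days (101 left).
February has 28 days (73 left).
March has 31 days (42 left).
April has 30 days (12 left).
12 days into May → May 12, 2074.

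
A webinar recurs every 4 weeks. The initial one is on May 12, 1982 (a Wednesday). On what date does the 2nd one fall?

The 2nd occurrence is 1 interval after the first: 1 × 28 = 28 days after May 12, 1982.
May has 31 days — 19 days to the end of May leaves 9.
9 days into Jun → Jun 9, 1982.

Jun 9, 1982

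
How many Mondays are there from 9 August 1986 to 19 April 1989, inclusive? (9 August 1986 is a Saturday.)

9 August 1986 is a Saturday; the first Monday on or after it is 11 August 1986 (2 days later).
From 11 August 1986 to 19 April 1989: 142 + 365 + 366 + 109 = 982 days (rest of 1986, 1987, 1988, to 19 April 1989 in 1989).
982 ÷ 7 = 140 full weeks with remainder 2, so 140 more Mondays after the first → 141.

141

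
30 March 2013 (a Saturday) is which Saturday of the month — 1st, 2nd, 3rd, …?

5th

Day 30 falls in week ⌈30/7⌉ of the month.
Days 1–7 hold the 1st Saturday, 8–14 the 2nd, 15–21 the 3rd, 22–28 the 4th, 29–31 the 5th.
30 is in the range for the 5th.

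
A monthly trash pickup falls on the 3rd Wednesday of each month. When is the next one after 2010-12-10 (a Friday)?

December 2010 starts on a Wednesday; its first Wednesday is the 1st, so the 3rd Wednesday is the 15th — 2010-12-15.
2010-12-15 is after 2010-12-10, so that is the next one.

2010-12-15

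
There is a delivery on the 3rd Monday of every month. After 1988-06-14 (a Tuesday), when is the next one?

June 1988 starts on a Wednesday; its first Monday is the 6th, so the 3rd Monday is the 20th — 1988-06-20.
1988-06-20 is after 1988-06-14, so that is the next one.

1988-06-20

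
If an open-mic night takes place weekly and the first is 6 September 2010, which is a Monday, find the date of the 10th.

The 10th occurrence is 9 intervals after the first: 9 × 7 = 63 days after 6 September 2010.
September has 30 days — 24 days to the end of September leaves 39.
October has 31 days (8 left).
8 days into November → 8 November 2010.

8 November 2010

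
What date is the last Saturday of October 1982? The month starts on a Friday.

1982-10-30

October 1982 begins on a Friday, so the first Saturday is October 2 (1 day later).
October 1982 has 31 days. Adding weeks: 2, 9, 16, 23, 30 — the last one ≤ 31 is the 30th.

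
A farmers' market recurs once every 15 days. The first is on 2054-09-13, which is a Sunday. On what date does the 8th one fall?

2054-12-27

The 8th occurrence is 7 intervals after the first: 7 × 15 = 105 days after 2054-09-13.
September has 30 days — 17 days to the end of September leaves 88.
October has 31 days (57 left).
November has 30 days (27 left).
27 days into December → 2054-12-27.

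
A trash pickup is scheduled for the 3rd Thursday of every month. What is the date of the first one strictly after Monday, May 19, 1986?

June 19, 1986

May 1986 starts on a Thursday; its first Thursday is the 1st, so the 3rd Thursday is the 15th — May 15, 1986.
That is not after May 19, 1986, so look at June 1986.
June 1986 starts on a Sunday; its first Thursday is the 5th, so the 3rd Thursday is the 19th — June 19, 1986.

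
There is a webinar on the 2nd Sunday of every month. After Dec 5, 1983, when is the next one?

Dec 1983 starts on a Thursday; its first Sunday is the 4th, so the 2nd Sunday is the 11th — Dec 11, 1983.
Dec 11, 1983 is after Dec 5, 1983, so that is the next one.

Dec 11, 1983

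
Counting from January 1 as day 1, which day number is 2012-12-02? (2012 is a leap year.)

337

Days in months before December: 31 + 29 + 31 + 30 + 31 + 30 + 31 + 31 + 30 + 31 + 30 = 335.
Plus 2 days into December → day 337.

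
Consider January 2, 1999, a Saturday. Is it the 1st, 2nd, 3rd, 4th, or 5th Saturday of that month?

1st

Day 2 falls in week ⌈2/7⌉ of the month.
Days 1–7 hold the 1st Saturday, 8–14 the 2nd, 15–21 the 3rd, 22–28 the 4th, 29–31 the 5th.
2 is in the range for the 1st.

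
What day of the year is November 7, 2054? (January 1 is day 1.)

Days in months before November: 31 + 28 + 31 + 30 + 31 + 30 + 31 + 31 + 30 + 31 = 304.
Plus 7 days into November → day 311.

311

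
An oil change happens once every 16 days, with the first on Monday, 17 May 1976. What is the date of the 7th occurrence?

21 August 1976

The 7th occurrence is 6 intervals after the first: 6 × 16 = 96 days after 17 May 1976.
May has 31 days — 14 days to the end of May leaves 82.
June has 30 days (52 left).
July has 31 days (21 left).
21 days into August → 21 August 1976.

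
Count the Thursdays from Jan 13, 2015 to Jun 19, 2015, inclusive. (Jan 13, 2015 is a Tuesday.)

23

Jan 13, 2015 is a Tuesday; the first Thursday on or after it is Jan 15, 2015 (2 days later).
From Jan 15, 2015 to Jun 19, 2015: 16 + 28 + 31 + 30 + 31 + 19 = 155 days (rest of Jan, Feb, Mar, Apr, May, Jun).
155 ÷ 7 = 22 full weeks with remainder 1, so 22 more Thursdays after the first → 23.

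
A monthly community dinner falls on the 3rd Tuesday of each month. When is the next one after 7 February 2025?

February 2025 starts on a Saturday; its first Tuesday is the 4th, so the 3rd Tuesday is the 18th — 18 February 2025.
18 February 2025 is after 7 February 2025, so that is the next one.

18 February 2025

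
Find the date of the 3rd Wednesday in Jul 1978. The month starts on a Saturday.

Jul 19, 1978

Jul 1978 begins on a Saturday, so the first Wednesday is Jul 5 (4 days later).
The 3rd Wednesday is 2 weeks later: 5 + 14 = 19.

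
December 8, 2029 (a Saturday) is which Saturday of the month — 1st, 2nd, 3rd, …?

2nd

Day 8 falls in week ⌈8/7⌉ of the month.
Days 1–7 hold the 1st Saturday, 8–14 the 2nd, 15–21 the 3rd, 22–28 the 4th, 29–31 the 5th.
8 is in the range for the 2nd.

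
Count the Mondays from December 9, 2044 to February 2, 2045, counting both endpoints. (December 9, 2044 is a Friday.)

December 9, 2044 is a Friday; the first Monday on or after it is December 12, 2044 (3 days later).
From December 12, 2044 to February 2, 2045: 19 + 31 + 2 = 52 days (rest of December, January, February).
52 ÷ 7 = 7 full weeks with remainder 3, so 7 more Mondays after the first → 8.

8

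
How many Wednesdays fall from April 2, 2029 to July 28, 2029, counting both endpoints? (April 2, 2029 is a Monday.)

April 2, 2029 is a Monday; the first Wednesday on or after it is April 4, 2029 (2 days later).
From April 4, 2029 to July 28, 2029: 26 + 31 + 30 + 28 = 115 days (rest of April, May, June, July).
115 ÷ 7 = 16 full weeks with remainder 3, so 16 more Wednesdays after the first → 17.

17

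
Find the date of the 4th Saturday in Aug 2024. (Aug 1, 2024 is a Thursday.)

Aug 2024 begins on a Thursday, so the first Saturday is Aug 3 (2 days later).
The 4th Saturday is 3 weeks later: 3 + 21 = 24.

Aug 24, 2024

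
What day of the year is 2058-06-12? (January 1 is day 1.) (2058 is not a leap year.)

Days in months before June: 31 + 28 + 31 + 30 + 31 = 151.
Plus 12 days into June → day 163.

163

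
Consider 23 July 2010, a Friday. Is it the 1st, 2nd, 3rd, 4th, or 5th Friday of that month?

Day 23 falls in week ⌈23/7⌉ of the month.
Days 1–7 hold the 1st Friday, 8–14 the 2nd, 15–21 the 3rd, 22–28 the 4th, 29–31 the 5th.
23 is in the range for the 4th.

4th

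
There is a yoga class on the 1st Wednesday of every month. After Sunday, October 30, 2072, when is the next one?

November 2, 2072

October 2072 starts on a Saturday, so its 1st Wednesday is October 5, 2072 (4 days in).
That is not after October 30, 2072, so look at November 2072.
November 2072 starts on a Tuesday, so its 1st Wednesday is November 2, 2072 (1 day in).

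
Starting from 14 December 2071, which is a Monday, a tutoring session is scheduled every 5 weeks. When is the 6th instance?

The 6th occurrence is 5 intervals after the first: 5 × 35 = 175 days after 14 December 2071.
December has 31 days — 17 days to the end of December leaves 158.
January has 31 days (127 left).
February has 29 days (98 left).
March has 31 days (67 left).
April has 30 days (37 left).
May has 31 days (6 left).
6 days into June → 6 June 2072.

6 June 2072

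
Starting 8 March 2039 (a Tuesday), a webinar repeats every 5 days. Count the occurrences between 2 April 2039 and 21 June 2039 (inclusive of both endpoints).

17

Occurrences land 5·i days after 8 March 2039 for i = 0, 1, 2, …
2 April 2039 is 25 days after the start; 25 ÷ 5 = 5 remainder 0. First occurrence in the window: #6 on 2 April 2039 (5×5 = 25 days in).
21 June 2039 is 105 days after the start; 105 ÷ 5 = 21 remainder 0. Last occurrence in the window: #22 on 21 June 2039.
Occurrences #6 through #22: 17 in total.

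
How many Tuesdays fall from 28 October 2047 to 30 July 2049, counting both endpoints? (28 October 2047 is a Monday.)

92

28 October 2047 is a Monday; the first Tuesday on or after it is 29 October 2047 (1 day later).
From 29 October 2047 to 30 July 2049: 63 + 366 + 211 = 640 days (rest of 2047, 2048, to 30 July 2049 in 2049).
640 ÷ 7 = 91 full weeks with remainder 3, so 91 more Tuesdays after the first → 92.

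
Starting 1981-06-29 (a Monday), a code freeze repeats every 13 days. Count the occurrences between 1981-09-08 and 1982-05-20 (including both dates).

20

Occurrences land 13·i days after 1981-06-29 for i = 0, 1, 2, …
1981-09-08 is 71 days after the start; 71 ÷ 13 = 5 remainder 6; since the remainder is 6, round up to i = 6. First occurrence in the window: #7 on 1981-09-15 (6×13 = 78 days in).
1982-05-20 is 325 days after the start; 325 ÷ 13 = 25 remainder 0. Last occurrence in the window: #26 on 1982-05-20.
Occurrences #7 through #26: 20 in total.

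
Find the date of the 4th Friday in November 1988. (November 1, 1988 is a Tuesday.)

November 25, 1988

November 1988 begins on a Tuesday, so the first Friday is November 4 (3 days later).
The 4th Friday is 3 weeks later: 4 + 21 = 25.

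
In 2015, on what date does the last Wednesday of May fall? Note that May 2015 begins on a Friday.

27 May 2015

May 2015 begins on a Friday, so the first Wednesday is May 6 (5 days later).
May 2015 has 31 days. Adding weeks: 6, 13, 20, 27 — the last one ≤ 31 is the 27th.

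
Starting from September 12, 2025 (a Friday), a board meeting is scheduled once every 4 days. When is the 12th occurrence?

October 26, 2025

The 12th occurrence is 11 intervals after the first: 11 × 4 = 44 days after September 12, 2025.
September has 30 days — 18 days to the end of September leaves 26.
26 days into October → October 26, 2025.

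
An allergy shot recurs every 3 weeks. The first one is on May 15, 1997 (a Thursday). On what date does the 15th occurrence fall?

March 5, 1998

The 15th occurrence is 14 intervals after the first: 14 × 21 = 294 days after May 15, 1997.
May has 31 days — 16 days to the end of May leaves 278.
June has 30 days (248 left).
July has 31 days (217 left).
August has 31 days (186 left).
September has 30 days (156 left).
October has 31 days (125 left).
November has 30 days (95 left).
December has 31 days (64 left).
January has 31 days (33 left).
February has 28 days (5 left).
5 days into March → March 5, 1998.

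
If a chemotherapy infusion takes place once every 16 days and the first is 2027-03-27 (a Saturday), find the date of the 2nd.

2027-04-12

The 2nd occurrence is 1 interval after the first: 1 × 16 = 16 days after 2027-03-27.
March has 31 days — 4 days to the end of March leaves 12.
12 days into April → 2027-04-12.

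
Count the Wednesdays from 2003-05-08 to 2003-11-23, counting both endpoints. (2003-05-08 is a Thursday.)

28

2003-05-08 is a Thursday; the first Wednesday on or after it is 2003-05-14 (6 days later).
From 2003-05-14 to 2003-11-23: 17 + 30 + 31 + 31 + 30 + 31 + 23 = 193 days (rest of May, June, July, August, September, October, November).
193 ÷ 7 = 27 full weeks with remainder 4, so 27 more Wednesdays after the first → 28.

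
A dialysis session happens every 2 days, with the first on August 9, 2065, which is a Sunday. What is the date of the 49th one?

The 49th occurrence is 48 intervals after the first: 48 × 2 = 96 days after August 9, 2065.
August has 31 days — 22 days to the end of August leaves 74.
September has 30 days (44 left).
October has 31 days (13 left).
13 days into November → November 13, 2065.

November 13, 2065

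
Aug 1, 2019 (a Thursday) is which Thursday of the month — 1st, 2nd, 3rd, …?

1st

Day 1 falls in week ⌈1/7⌉ of the month.
Days 1–7 hold the 1st Thursday, 8–14 the 2nd, 15–21 the 3rd, 22–28 the 4th, 29–31 the 5th.
1 is in the range for the 1st.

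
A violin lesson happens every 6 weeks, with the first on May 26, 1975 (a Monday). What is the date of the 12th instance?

Aug 30, 1976

The 12th occurrence is 11 intervals after the first: 11 × 42 = 462 days after May 26, 1975.
May has 31 days — 5 days to the end of May leaves 457.
From end of May to end of 1975 is 214 days (243 left).
Jan has 31 days (212 left).
Feb has 29 days (183 left).
Mar has 31 days (152 left).
Apr has 30 days (122 left).
May has 31 days (91 left).
Jun has 30 days (61 left).
Jul has 31 days (30 left).
30 days into Aug → Aug 30, 1976.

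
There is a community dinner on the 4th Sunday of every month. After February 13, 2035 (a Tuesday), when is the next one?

February 25, 2035

February 2035 starts on a Thursday; its first Sunday is the 4th, so the 4th Sunday is the 25th — February 25, 2035.
February 25, 2035 is after February 13, 2035, so that is the next one.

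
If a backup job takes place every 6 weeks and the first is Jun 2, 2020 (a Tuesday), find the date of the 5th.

Nov 17, 2020

The 5th occurrence is 4 intervals after the first: 4 × 42 = 168 days after Jun 2, 2020.
Jun has 30 days — 28 days to the end of Jun leaves 140.
Jul has 31 days (109 left).
Aug has 31 days (78 left).
Sep has 30 days (48 left).
Oct has 31 days (17 left).
17 days into Nov → Nov 17, 2020.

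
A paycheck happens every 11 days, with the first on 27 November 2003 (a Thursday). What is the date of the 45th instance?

The 45th occurrence is 44 intervals after the first: 44 × 11 = 484 days after 27 November 2003.
November has 30 days — 3 days to the end of November leaves 481.
From end of November to end of 2003 is 31 days (450 left).
2004 has 366 days (84 left).
January has 31 days (53 left).
February has 28 days (25 left).
25 days into March → 25 March 2005.

25 March 2005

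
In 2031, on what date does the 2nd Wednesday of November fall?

2031-11-12

November 2031 begins on a Saturday, so the first Wednesday is November 5 (4 days later).
The 2nd Wednesday is 1 weeks later: 5 + 7 = 12.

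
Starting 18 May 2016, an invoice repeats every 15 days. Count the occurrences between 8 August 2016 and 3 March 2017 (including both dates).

Occurrences land 15·i days after 18 May 2016 for i = 0, 1, 2, …
8 August 2016 is 82 days after the start; 82 ÷ 15 = 5 remainder 7; since the remainder is 7, round up to i = 6. First occurrence in the window: #7 on 16 August 2016 (6×15 = 90 days in).
3 March 2017 is 289 days after the start; 289 ÷ 15 = 19 remainder 4. Last occurrence in the window: #20 on 27 February 2017.
Occurrences #7 through #20: 14 in total.

14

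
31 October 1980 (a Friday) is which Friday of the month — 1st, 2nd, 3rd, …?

5th

Day 31 falls in week ⌈31/7⌉ of the month.
Days 1–7 hold the 1st Friday, 8–14 the 2nd, 15–21 the 3rd, 22–28 the 4th, 29–31 the 5th.
31 is in the range for the 5th.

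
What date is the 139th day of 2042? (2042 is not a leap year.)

January has 31 days (139 − 31 = 108 remain).
February has 28 days (108 − 28 = 80 remain).
March has 31 days (80 − 31 = 49 remain).
April has 30 days (49 − 30 = 19 remain).
19 into May → May 19.

May 19, 2042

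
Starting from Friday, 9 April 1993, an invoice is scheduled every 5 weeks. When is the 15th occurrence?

12 August 1994

The 15th occurrence is 14 intervals after the first: 14 × 35 = 490 days after 9 April 1993.
April has 30 days — 21 days to the end of April leaves 469.
From end of April to end of 1993 is 245 days (224 left).
January has 31 days (193 left).
February has 28 days (165 left).
March has 31 days (134 left).
April has 30 days (104 left).
May has 31 days (73 left).
June has 30 days (43 left).
July has 31 days (12 left).
12 days into August → 12 August 1994.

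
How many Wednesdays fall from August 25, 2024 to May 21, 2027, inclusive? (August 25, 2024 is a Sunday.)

143

August 25, 2024 is a Sunday; the first Wednesday on or after it is August 28, 2024 (3 days later).
From August 28, 2024 to May 21, 2027: 125 + 365 + 365 + 141 = 996 days (rest of 2024, 2025, 2026, to May 21, 2027 in 2027).
996 ÷ 7 = 142 full weeks with remainder 2, so 142 more Wednesdays after the first → 143.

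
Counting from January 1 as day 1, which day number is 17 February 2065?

48

Days in months before February: 31 = 31.
Plus 17 days into February → day 48.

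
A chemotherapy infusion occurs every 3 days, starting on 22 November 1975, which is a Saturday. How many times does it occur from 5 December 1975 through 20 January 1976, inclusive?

15

Occurrences land 3·i days after 22 November 1975 for i = 0, 1, 2, …
5 December 1975 is 13 days after the start; 13 ÷ 3 = 4 remainder 1; since the remainder is 1, round up to i = 5. First occurrence in the window: #6 on 7 December 1975 (5×3 = 15 days in).
20 January 1976 is 59 days after the start; 59 ÷ 3 = 19 remainder 2. Last occurrence in the window: #20 on 18 January 1976.
Occurrences #6 through #20: 15 in total.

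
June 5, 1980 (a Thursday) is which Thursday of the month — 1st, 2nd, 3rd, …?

Day 5 falls in week ⌈5/7⌉ of the month.
Days 1–7 hold the 1st Thursday, 8–14 the 2nd, 15–21 the 3rd, 22–28 the 4th, 29–31 the 5th.
5 is in the range for the 1st.

1st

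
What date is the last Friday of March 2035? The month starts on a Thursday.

March 2035 begins on a Thursday, so the first Friday is March 2 (1 day later).
March 2035 has 31 days. Adding weeks: 2, 9, 16, 23, 30 — the last one ≤ 31 is the 30th.

2035-03-30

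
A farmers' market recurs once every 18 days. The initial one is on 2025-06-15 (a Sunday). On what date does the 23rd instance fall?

The 23rd occurrence is 22 intervals after the first: 22 × 18 = 396 days after 2025-06-15.
June has 30 days — 15 days to the end of June leaves 381.
July has 31 days (350 left).
August has 31 days (319 left).
September has 30 days (289 left).
October has 31 days (258 left).
November has 30 days (228 left).
December has 31 days (197 left).
January has 31 days (166 left).
February has 28 days (138 left).
March has 31 days (107 left).
April has 30 days (77 left).
May has 31 days (46 left).
June has 30 days (16 left).
16 days into July → 2026-07-16.

2026-07-16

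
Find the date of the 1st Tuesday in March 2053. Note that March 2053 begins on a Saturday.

March 2053 begins on a Saturday, so the first Tuesday is March 4 (3 days later).

2053-03-04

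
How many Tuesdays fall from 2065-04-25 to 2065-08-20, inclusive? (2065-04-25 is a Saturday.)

17

2065-04-25 is a Saturday; the first Tuesday on or after it is 2065-04-28 (3 days later).
From 2065-04-28 to 2065-08-20: 2 + 31 + 30 + 31 + 20 = 114 days (rest of April, May, June, July, August).
114 ÷ 7 = 16 full weeks with remainder 2, so 16 more Tuesdays after the first → 17.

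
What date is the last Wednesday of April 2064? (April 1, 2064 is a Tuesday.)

April 30, 2064

April 2064 begins on a Tuesday, so the first Wednesday is April 2 (1 day later).
April 2064 has 30 days. Adding weeks: 2, 9, 16, 23, 30 — the last one ≤ 30 is the 30th.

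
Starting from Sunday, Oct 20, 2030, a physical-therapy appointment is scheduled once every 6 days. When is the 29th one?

The 29th occurrence is 28 intervals after the first: 28 × 6 = 168 days after Oct 20, 2030.
Oct has 31 days — 11 days to the end of Oct leaves 157.
Nov has 30 days (127 left).
Dec has 31 days (96 left).
Jan has 31 days (65 left).
Feb has 28 days (37 left).
Mar has 31 days (6 left).
6 days into Apr → Apr 6, 2031.

Apr 6, 2031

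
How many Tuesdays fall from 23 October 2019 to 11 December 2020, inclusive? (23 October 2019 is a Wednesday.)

59

23 October 2019 is a Wednesday; the first Tuesday on or after it is 29 October 2019 (6 days later).
From 29 October 2019 to 11 December 2020: 63 + 346 = 409 days (rest of 2019, to 11 December 2020 in 2020).
409 ÷ 7 = 58 full weeks with remainder 3, so 58 more Tuesdays after the first → 59.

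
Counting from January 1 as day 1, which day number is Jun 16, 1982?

167

Days in months before Jun: 31 + 28 + 31 + 30 + 31 = 151.
Plus 16 days into Jun → day 167.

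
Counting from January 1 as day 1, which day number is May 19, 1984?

Days in months before May: 31 + 29 + 31 + 30 = 121.
Plus 19 days into May → day 140.

140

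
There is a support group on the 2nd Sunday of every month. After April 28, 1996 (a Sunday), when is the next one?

April 1996 starts on a Monday; its first Sunday is the 7th, so the 2nd Sunday is the 14th — April 14, 1996.
That is not after April 28, 1996, so look at May 1996.
May 1996 starts on a Wednesday; its first Sunday is the 5th, so the 2nd Sunday is the 12th — May 12, 1996.

May 12, 1996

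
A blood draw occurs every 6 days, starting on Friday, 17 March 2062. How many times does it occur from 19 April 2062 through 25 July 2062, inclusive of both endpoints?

Occurrences land 6·i days after 17 March 2062 for i = 0, 1, 2, …
19 April 2062 is 33 days after the start; 33 ÷ 6 = 5 remainder 3; since the remainder is 3, round up to i = 6. First occurrence in the window: #7 on 22 April 2062 (6×6 = 36 days in).
25 July 2062 is 130 days after the start; 130 ÷ 6 = 21 remainder 4. Last occurrence in the window: #22 on 21 July 2062.
Occurrences #7 through #22: 16 in total.

16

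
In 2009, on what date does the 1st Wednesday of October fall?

2009-10-07

October 2009 begins on a Thursday, so the first Wednesday is October 7 (6 days later).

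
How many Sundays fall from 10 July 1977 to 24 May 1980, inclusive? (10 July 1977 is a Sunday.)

10 July 1977 is a Sunday; the first Sunday on or after it is 10 July 1977.
From 10 July 1977 to 24 May 1980: 174 + 365 + 365 + 145 = 1049 days (rest of 1977, 1978, 1979, to 24 May 1980 in 1980).
1049 ÷ 7 = 149 full weeks with remainder 6, so 149 more Sundays after the first → 150.

150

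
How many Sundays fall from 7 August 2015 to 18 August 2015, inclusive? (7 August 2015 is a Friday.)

7 August 2015 is a Friday; the first Sunday on or after it is 9 August 2015 (2 days later).
From 9 August 2015 to 18 August 2015 is 18 − 9 = 9 days.
9 ÷ 7 = 1 full weeks with remainder 2, so 1 more Sundays after the first → 2.

2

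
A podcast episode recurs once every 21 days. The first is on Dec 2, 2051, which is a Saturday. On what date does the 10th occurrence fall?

Jun 8, 2052

The 10th occurrence is 9 intervals after the first: 9 × 21 = 189 days after Dec 2, 2051.
Dec has 31 days — 29 days to the end of Dec leaves 160.
Jan has 31 days (129 left).
Feb has 29 days (100 left).
Mar has 31 days (69 left).
Apr has 30 days (39 left).
May has 31 days (8 left).
8 days into Jun → Jun 8, 2052.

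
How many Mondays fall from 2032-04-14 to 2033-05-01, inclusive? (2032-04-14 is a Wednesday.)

2032-04-14 is a Wednesday; the first Monday on or after it is 2032-04-19 (5 days later).
From 2032-04-19 to 2033-05-01: 256 + 121 = 377 days (rest of 2032, to 2033-05-01 in 2033).
377 ÷ 7 = 53 full weeks with remainder 6, so 53 more Mondays after the first → 54.

54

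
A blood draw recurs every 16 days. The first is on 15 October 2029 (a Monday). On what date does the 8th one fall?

4 February 2030

The 8th occurrence is 7 intervals after the first: 7 × 16 = 112 days after 15 October 2029.
October has 31 days — 16 days to the end of October leaves 96.
November has 30 days (66 left).
December has 31 days (35 left).
January has 31 days (4 left).
4 days into February → 4 February 2030.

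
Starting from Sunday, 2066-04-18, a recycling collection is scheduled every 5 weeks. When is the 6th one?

The 6th occurrence is 5 intervals after the first: 5 × 35 = 175 days after 2066-04-18.
April has 30 days — 12 days to the end of April leaves 163.
May has 31 days (132 left).
June has 30 days (102 left).
July has 31 days (71 left).
August has 31 days (40 left).
September has 30 days (10 left).
10 days into October → 2066-10-10.

2066-10-10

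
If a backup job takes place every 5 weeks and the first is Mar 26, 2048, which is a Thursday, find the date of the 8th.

The 8th occurrence is 7 intervals after the first: 7 × 35 = 245 days after Mar 26, 2048.
Mar has 31 days — 5 days to the end of Mar leaves 240.
Apr has 30 days (210 left).
May has 31 days (179 left).
Jun has 30 days (149 left).
Jul has 31 days (118 left).
Aug has 31 days (87 left).
Sep has 30 days (57 left).
Oct has 31 days (26 left).
26 days into Nov → Nov 26, 2048.

Nov 26, 2048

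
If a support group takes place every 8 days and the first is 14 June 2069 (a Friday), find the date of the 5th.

The 5th occurrence is 4 intervals after the first: 4 × 8 = 32 days after 14 June 2069.
June has 30 days — 16 days to the end of June leaves 16.
16 days into July → 16 July 2069.

16 July 2069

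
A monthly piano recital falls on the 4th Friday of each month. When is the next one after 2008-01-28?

January 2008 starts on a Tuesday; its first Friday is the 4th, so the 4th Friday is the 25th — 2008-01-25.
That is not after 2008-01-28, so look at February 2008.
February 2008 starts on a Friday; its first Friday is the 1st, so the 4th Friday is the 22nd — 2008-02-22.

2008-02-22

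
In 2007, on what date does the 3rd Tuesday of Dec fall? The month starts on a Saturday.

Dec 18, 2007

Dec 2007 begins on a Saturday, so the first Tuesday is Dec 4 (3 days later).
The 3rd Tuesday is 2 weeks later: 4 + 14 = 18.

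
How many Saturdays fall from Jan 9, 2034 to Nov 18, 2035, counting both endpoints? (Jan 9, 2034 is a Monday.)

Jan 9, 2034 is a Monday; the first Saturday on or after it is Jan 14, 2034 (5 days later).
From Jan 14, 2034 to Nov 18, 2035: 351 + 322 = 673 days (rest of 2034, to Nov 18, 2035 in 2035).
673 ÷ 7 = 96 full weeks with remainder 1, so 96 more Saturdays after the first → 97.

97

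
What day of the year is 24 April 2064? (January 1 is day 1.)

Days in months before April: 31 + 29 + 31 = 91.
Plus 24 days into April → day 115.

115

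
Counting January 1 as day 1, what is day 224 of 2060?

Jan has 31 days (224 − 31 = 193 remain).
Feb has 29 days (193 − 29 = 164 remain).
Mar has 31 days (164 − 31 = 133 remain).
Apr has 30 days (133 − 30 = 103 remain).
May has 31 days (103 − 31 = 72 remain).
Jun has 30 days (72 − 30 = 42 remain).
Jul has 31 days (42 − 31 = 11 remain).
11 into Aug → Aug 11.

Aug 11, 2060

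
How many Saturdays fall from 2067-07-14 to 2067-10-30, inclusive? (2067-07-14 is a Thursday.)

16

2067-07-14 is a Thursday; the first Saturday on or after it is 2067-07-16 (2 days later).
From 2067-07-16 to 2067-10-30: 15 + 31 + 30 + 30 = 106 days (rest of July, August, September, October).
106 ÷ 7 = 15 full weeks with remainder 1, so 15 more Saturdays after the first → 16.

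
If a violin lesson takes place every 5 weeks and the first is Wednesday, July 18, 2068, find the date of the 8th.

The 8th occurrence is 7 intervals after the first: 7 × 35 = 245 days after July 18, 2068.
July has 31 days — 13 days to the end of July leaves 232.
August has 31 days (201 left).
September has 30 days (171 left).
October has 31 days (140 left).
November has 30 days (110 left).
December has 31 days (79 left).
January has 31 days (48 left).
February has 28 days (20 left).
20 days into March → March 20, 2069.

March 20, 2069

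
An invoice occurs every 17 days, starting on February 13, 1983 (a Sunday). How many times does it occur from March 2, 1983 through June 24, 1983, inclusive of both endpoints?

Occurrences land 17·i days after February 13, 1983 for i = 0, 1, 2, …
March 2, 1983 is 17 days after the start; 17 ÷ 17 = 1 remainder 0. First occurrence in the window: #2 on March 2, 1983 (1×17 = 17 days in).
June 24, 1983 is 131 days after the start; 131 ÷ 17 = 7 remainder 12. Last occurrence in the window: #8 on June 12, 1983.
Occurrences #2 through #8: 7 in total.

7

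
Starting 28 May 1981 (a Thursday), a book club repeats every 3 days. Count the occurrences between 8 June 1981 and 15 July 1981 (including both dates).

Occurrences land 3·i days after 28 May 1981 for i = 0, 1, 2, …
8 June 1981 is 11 days after the start; 11 ÷ 3 = 3 remainder 2; since the remainder is 2, round up to i = 4. First occurrence in the window: #5 on 9 June 1981 (4×3 = 12 days in).
15 July 1981 is 48 days after the start; 48 ÷ 3 = 16 remainder 0. Last occurrence in the window: #17 on 15 July 1981.
Occurrences #5 through #17: 13 in total.

13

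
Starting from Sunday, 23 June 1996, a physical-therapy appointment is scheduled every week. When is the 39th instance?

The 39th occurrence is 38 intervals after the first: 38 × 7 = 266 days after 23 June 1996.
June has 30 days — 7 days to the end of June leaves 259.
July has 31 days (228 left).
August has 31 days (197 left).
September has 30 days (167 left).
October has 31 days (136 left).
November has 30 days (106 left).
December has 31 days (75 left).
January has 31 days (44 left).
February has 28 days (16 left).
16 days into March → 16 March 1997.

16 March 1997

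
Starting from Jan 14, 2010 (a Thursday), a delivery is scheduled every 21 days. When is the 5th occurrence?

The 5th occurrence is 4 intervals after the first: 4 × 21 = 84 days after Jan 14, 2010.
Jan has 31 days — 17 days to the end of Jan leaves 67.
Feb has 28 days (39 left).
Mar has 31 days (8 left).
8 days into Apr → Apr 8, 2010.

Apr 8, 2010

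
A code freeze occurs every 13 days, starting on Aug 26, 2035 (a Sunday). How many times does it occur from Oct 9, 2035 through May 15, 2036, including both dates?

17

Occurrences land 13·i days after Aug 26, 2035 for i = 0, 1, 2, …
Oct 9, 2035 is 44 days after the start; 44 ÷ 13 = 3 remainder 5; since the remainder is 5, round up to i = 4. First occurrence in the window: #5 on Oct 17, 2035 (4×13 = 52 days in).
May 15, 2036 is 263 days after the start; 263 ÷ 13 = 20 remainder 3. Last occurrence in the window: #21 on May 12, 2036.
Occurrences #5 through #21: 17 in total.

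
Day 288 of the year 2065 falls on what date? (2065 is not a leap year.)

Jan has 31 days (288 − 31 = 257 remain).
Feb has 28 days (257 − 28 = 229 remain).
Mar has 31 days (229 − 31 = 198 remain).
Apr has 30 days (198 − 30 = 168 remain).
May has 31 days (168 − 31 = 137 remain).
Jun has 30 days (137 − 30 = 107 remain).
Jul has 31 days (107 − 31 = 76 remain).
Aug has 31 days (76 − 31 = 45 remain).
Sep has 30 days (45 − 30 = 15 remain).
15 into Oct → Oct 15.

Oct 15, 2065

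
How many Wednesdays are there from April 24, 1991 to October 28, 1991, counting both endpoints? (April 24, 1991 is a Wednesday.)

April 24, 1991 is a Wednesday; the first Wednesday on or after it is April 24, 1991.
From April 24, 1991 to October 28, 1991: 6 + 31 + 30 + 31 + 31 + 30 + 28 = 187 days (rest of April, May, June, July, August, September, October).
187 ÷ 7 = 26 full weeks with remainder 5, so 26 more Wednesdays after the first → 27.

27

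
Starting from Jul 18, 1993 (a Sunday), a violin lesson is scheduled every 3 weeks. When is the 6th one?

Oct 31, 1993

The 6th occurrence is 5 intervals after the first: 5 × 21 = 105 days after Jul 18, 1993.
Jul has 31 days — 13 days to the end of Jul leaves 92.
Aug has 31 days (61 left).
Sep has 30 days (31 left).
31 days into Oct → Oct 31, 1993.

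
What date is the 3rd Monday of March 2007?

19 March 2007

The first Monday of March 2007 is March 5.
The 3rd Monday is 2 weeks later: 5 + 14 = 19.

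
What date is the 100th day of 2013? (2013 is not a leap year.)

Apr 10, 2013

Jan has 31 days (100 − 31 = 69 remain).
Feb has 28 days (69 − 28 = 41 remain).
Mar has 31 days (41 − 31 = 10 remain).
10 into Apr → Apr 10.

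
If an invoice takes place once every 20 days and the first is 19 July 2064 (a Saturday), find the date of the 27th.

The 27th occurrence is 26 intervals after the first: 26 × 20 = 520 days after 19 July 2064.
July has 31 days — 12 days to the end of July leaves 508.
From end of July to end of 2064 is 153 days (355 left).
January has 31 days (324 left).
February has 28 days (296 left).
March has 31 days (265 left).
April has 30 days (235 left).
May has 31 days (204 left).
June has 30 days (174 left).
July has 31 days (143 left).
August has 31 days (112 left).
September has 30 days (82 left).
October has 31 days (51 left).
November has 30 days (21 left).
21 days into December → 21 December 2065.

21 December 2065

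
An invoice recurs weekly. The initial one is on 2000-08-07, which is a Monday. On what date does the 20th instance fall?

2000-12-18

The 20th occurrence is 19 intervals after the first: 19 × 7 = 133 days after 2000-08-07.
August has 31 days — 24 days to the end of August leaves 109.
September has 30 days (79 left).
October has 31 days (48 left).
November has 30 days (18 left).
18 days into December → 2000-12-18.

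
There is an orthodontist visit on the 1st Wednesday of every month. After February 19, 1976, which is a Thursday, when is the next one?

March 3, 1976

February 1976 starts on a Sunday, so its 1st Wednesday is February 4, 1976 (3 days in).
That is not after February 19, 1976, so look at March 1976.
March 1976 starts on a Monday, so its 1st Wednesday is March 3, 1976 (2 days in).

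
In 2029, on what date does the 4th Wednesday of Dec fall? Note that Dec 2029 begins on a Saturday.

Dec 26, 2029

Dec 2029 begins on a Saturday, so the first Wednesday is Dec 5 (4 days later).
The 4th Wednesday is 3 weeks later: 5 + 21 = 26.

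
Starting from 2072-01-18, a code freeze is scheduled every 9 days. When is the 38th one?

The 38th occurrence is 37 intervals after the first: 37 × 9 = 333 days after 2072-01-18.
January has 31 days — 13 days to the end of January leaves 320.
February has 29 days (291 left).
March has 31 days (260 left).
April has 30 days (230 left).
May has 31 days (199 left).
June has 30 days (169 left).
July has 31 days (138 left).
August has 31 days (107 left).
September has 30 days (77 left).
October has 31 days (46 left).
November has 30 days (16 left).
16 days into December → 2072-12-16.

2072-12-16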